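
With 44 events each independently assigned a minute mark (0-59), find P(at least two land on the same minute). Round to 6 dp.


P(all different) = prod((60-i)/60 for i=0..43) = 0.000000
P(at least one match) = 1 - 0.000000 = 1.000000

1.000000


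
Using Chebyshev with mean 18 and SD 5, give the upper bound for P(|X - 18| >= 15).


k = 15/5 = 3
Chebyshev: P(|X-mu| >= k*sigma) <= 1/k^2 = 1/3^2 = 1/9

1/9


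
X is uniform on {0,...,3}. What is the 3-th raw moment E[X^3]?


E[X^3] = (1/4) * sum(x^3 for x=0..3)
= 36/4 = 9

9


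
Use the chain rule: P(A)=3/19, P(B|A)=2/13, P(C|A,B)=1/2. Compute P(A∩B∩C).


P(A∩B∩C) = P(A) * P(B|A) * P(C|A∩B)
= 3/19 * 2/13 * 1/2
= 6/247 * 1/2 = 3/247

3/247


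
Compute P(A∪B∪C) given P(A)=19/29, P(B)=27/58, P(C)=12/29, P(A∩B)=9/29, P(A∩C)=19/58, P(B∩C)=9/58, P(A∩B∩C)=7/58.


P(A∪B∪C) = P(A)+P(B)+P(C) - P(AB)-P(AC)-P(BC) + P(ABC)
= 19/29+27/58+12/29 - 9/29-19/58-9/58 + 7/58
= 25/29

25/29


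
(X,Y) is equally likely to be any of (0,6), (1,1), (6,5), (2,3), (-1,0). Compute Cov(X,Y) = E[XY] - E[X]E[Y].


E[X]=8/5, E[Y]=3, E[XY]=37/5
Cov(X,Y) = E[XY] - E[X]E[Y] = 37/5 - 8/5*3 = 13/5

13/5


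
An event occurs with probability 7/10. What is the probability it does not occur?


P(A') = 1 - P(A) = 1 - 7/10 = 3/10

3/10


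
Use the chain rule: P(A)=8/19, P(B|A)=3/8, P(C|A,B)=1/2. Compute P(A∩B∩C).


P(A∩B∩C) = P(A) * P(B|A) * P(C|A∩B)
= 8/19 * 3/8 * 1/2
= 3/19 * 1/2 = 3/38

3/38


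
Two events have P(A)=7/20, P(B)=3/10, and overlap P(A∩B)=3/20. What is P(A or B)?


P(A∪B) = P(A) + P(B) - P(A∩B)
= 7/20 + 3/10 - 3/20 = 1/2

1/2


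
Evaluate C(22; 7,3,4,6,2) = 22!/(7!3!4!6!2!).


22! = 1124000727777607680000
Denominator: 7!=5040 * 3!=6 * 4!=24 * 6!=720 * 2!=2
Coefficient = 1124000727777607680000 / 1045094400 = 1075501627200

1075501627200


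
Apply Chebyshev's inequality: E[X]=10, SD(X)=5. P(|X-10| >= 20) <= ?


k = 20/5 = 4
Chebyshev: P(|X-mu| >= k*sigma) <= 1/k^2 = 1/4^2 = 1/16

1/16


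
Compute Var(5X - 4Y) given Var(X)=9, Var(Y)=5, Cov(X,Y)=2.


Var(5X - 4Y) = 5^2*Var(X) + (-4)^2*Var(Y) + 2*5*(-4)*Cov(X,Y)
= 25*9 + 16*5 - 40*2
= 225 + 80 - 80 = 225

225


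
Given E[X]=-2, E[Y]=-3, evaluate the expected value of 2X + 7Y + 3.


E[2X + 7Y + 3] = 2*E[X] + 7*E[Y] + 3
= (2)*(-2) + (7)*(-3) + (3)
= -4 - 21 + 3 = -22

-22


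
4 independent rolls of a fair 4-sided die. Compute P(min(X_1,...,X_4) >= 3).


P(min >= 3) = P(all X_i >= 3) = (P(X_1 >= 3))^4
= (2/4)^4 = (1/2)^4 = 1/16

1/16


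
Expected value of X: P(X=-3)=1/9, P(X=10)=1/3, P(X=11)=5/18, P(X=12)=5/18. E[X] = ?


E[X] = sum(x * P(x))
= -3*1/9 + 10*1/3 + 11*5/18 + 12*5/18
= 169/18

169/18


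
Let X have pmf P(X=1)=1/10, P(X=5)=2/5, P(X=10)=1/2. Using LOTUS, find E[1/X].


E[1/X] = sum(g(x)*P(x))
= 1*1/10 + 1/5*2/5 + 1/10*1/2
= 23/100

23/100


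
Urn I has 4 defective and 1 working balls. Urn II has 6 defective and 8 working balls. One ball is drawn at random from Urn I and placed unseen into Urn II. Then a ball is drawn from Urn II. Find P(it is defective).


P(transfer defective) = 4/5; P(transfer working) = 1/5
If defective transferred: Urn II has 7 defective of 15, so P(defective|defective moved) = 7/15
If working transferred: Urn II has 6 defective of 15, so P(defective|working moved) = 2/5
By total probability: P(defective) = 4/5*7/15 + 1/5*2/5 = 34/75

34/75


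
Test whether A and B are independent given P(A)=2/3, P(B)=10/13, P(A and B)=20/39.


P(A)*P(B) = 2/3*10/13 = 20/39
P(A∩B) = 20/39, which equals P(A)P(B), so independent

Yes, A and B are independent


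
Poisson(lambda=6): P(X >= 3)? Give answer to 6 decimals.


P(X>=3) = 1 - P(X<=2) = 1 - (e^(-6)*6^0/0! + e^(-6)*6^1/1! + e^(-6)*6^2/2!)
≈ 1 - (0.0024787522 + 0.0148725131 + 0.0446175392)
= 1 - 0.0619688045 = 0.9380311955
≈ 0.938031

0.938031


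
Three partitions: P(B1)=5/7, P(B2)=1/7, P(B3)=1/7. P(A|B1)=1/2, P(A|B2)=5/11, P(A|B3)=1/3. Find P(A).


P(A) = P(A|B1)P(B1) + P(A|B2)P(B2) + P(A|B3)P(B3)
= 1/2*5/7 + 5/11*1/7 + 1/3*1/7
= 5/14 + 5/77 + 1/21 = 31/66

31/66


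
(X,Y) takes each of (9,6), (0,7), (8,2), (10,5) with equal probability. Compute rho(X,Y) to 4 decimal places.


Cov(X,Y) = -3.7500, Var(X) = 15.6875, Var(Y) = 3.5000
rho = Cov/(sqrt(VarX)*sqrt(VarY)) = -0.5061

-0.5061


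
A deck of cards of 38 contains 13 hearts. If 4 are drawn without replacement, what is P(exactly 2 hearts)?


P(X=2) = C(13,2)*C(25,2) / C(38,4)
= 78*300 / 73815
= 23400/73815 = 1560/4921

1560/4921


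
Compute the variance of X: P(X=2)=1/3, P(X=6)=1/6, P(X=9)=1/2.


E[X] = 37/6, E[X^2] = 287/6
Var(X) = E[X^2] - (E[X])^2 = 287/6 - (37/6)^2 = 353/36

353/36


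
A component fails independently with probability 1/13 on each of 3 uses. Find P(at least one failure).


P(at least one) = 1 - P(none)
P(none) = (1 - 1/13)^3 = (12/13)^3 = 1728/2197
P(at least one) = 1 - 1728/2197 = 469/2197

469/2197


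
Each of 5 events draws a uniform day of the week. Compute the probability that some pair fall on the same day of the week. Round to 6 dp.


P(all different) = prod((7-i)/7 for i=0..4) = 0.149938
P(at least one match) = 1 - 0.149938 = 0.850062

0.850062


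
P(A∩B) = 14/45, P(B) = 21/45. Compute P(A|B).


P(A|B) = P(A∩B)/P(B) = (14/45)/(21/45) = 14/21 = 2/3

2/3


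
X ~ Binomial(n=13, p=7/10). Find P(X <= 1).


P(X<=1) = P(X=0) + P(X=1)
= 1594323/10000000000000 + 48361131/10000000000000
= 24977727/5000000000000

24977727/5000000000000


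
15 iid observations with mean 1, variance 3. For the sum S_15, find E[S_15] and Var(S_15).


E[S_n] = n*mu = 15*1 = 15
Var(S_n) = n*sigma^2 = 15*3 = 45

E[S_15]=15, Var(S_15)=45


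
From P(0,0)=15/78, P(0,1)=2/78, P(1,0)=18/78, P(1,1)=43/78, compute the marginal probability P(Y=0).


P(Y=0) = P(0,0)+P(1,0) = 15/78 + 18/78 = 33/78 = 11/26

11/26


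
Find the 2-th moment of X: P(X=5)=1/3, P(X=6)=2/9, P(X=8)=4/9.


E[X^2] = sum(x^2 * P(x))
= 25*1/3 + 36*2/9 + 64*4/9
= 403/9

403/9


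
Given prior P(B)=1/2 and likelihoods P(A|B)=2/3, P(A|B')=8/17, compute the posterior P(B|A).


P(A) = P(A|B)P(B) + P(A|B')P(B') = 2/3*1/2 + 8/17*1/2 = 29/51
P(B|A) = P(A|B)P(B)/P(A) = (1/3)/(29/51) = 17/29

17/29


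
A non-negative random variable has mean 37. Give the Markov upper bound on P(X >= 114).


Markov: P(X >= a) <= E[X]/a
P(X >= 114) <= 37/114

37/114


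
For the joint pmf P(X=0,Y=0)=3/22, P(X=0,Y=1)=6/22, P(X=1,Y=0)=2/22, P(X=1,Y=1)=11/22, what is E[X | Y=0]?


P(Y=0) = 5/22
E[X|Y=0] = (0*3 + 1*2)/5 = 2/5

2/5


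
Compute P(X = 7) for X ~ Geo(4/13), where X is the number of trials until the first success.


P(X=7) = (1-p)^6 * p = (9/13)^6 * 4/13
= 531441/4826809 * 4/13 = 2125764/62748517

2125764/62748517


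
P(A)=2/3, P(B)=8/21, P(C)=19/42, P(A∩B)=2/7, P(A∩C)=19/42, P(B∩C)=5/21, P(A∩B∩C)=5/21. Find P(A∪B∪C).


P(A∪B∪C) = P(A)+P(B)+P(C) - P(AB)-P(AC)-P(BC) + P(ABC)
= 2/3+8/21+19/42 - 2/7-19/42-5/21 + 5/21
= 16/21

16/21


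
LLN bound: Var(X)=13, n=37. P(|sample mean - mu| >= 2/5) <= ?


Var(Xbar) = Var(X)/n = 13/37
Chebyshev: P(|Xbar-mu| >= 2/5) <= Var(Xbar)/(2/5)^2 = (13/37)/(4/25) = 325/148
Bound exceeds 1, so trivial bound: 1

1


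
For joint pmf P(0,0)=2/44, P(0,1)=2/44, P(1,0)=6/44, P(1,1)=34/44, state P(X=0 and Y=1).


Read from table: P(X=0, Y=1) = 2/44 = 1/22

1/22


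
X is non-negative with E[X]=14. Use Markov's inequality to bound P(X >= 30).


Markov: P(X >= a) <= E[X]/a
P(X >= 30) <= 14/30 = 7/15

7/15


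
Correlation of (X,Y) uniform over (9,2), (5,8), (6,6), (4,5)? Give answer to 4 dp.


Cov(X,Y) = -3.0000, Var(X) = 3.5000, Var(Y) = 4.6875
rho = Cov/(sqrt(VarX)*sqrt(VarY)) = -0.7407

-0.7407


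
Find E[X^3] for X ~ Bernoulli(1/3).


For Bernoulli: X in {0,1}
E[X^3] = 0^3*(1-1/3) + 1^3*1/3 = 1/3

1/3


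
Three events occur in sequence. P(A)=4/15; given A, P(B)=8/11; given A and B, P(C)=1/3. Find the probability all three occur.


P(A∩B∩C) = P(A) * P(B|A) * P(C|A∩B)
= 4/15 * 8/11 * 1/3
= 32/165 * 1/3 = 32/495

32/495


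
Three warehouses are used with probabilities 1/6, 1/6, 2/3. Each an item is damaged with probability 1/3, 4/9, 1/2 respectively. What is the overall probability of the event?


P(A) = P(A|B1)P(B1) + P(A|B2)P(B2) + P(A|B3)P(B3)
= 1/3*1/6 + 4/9*1/6 + 1/2*2/3
= 1/18 + 2/27 + 1/3 = 25/54

25/54


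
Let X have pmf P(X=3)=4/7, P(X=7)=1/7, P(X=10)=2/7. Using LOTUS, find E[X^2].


E[X^2] = sum(g(x)*P(x))
= 9*4/7 + 49*1/7 + 100*2/7
= 285/7

285/7


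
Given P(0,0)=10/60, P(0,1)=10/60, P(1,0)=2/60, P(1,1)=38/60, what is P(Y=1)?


P(Y=1) = P(0,1)+P(1,1) = 10/60 + 38/60 = 48/60 = 4/5

4/5


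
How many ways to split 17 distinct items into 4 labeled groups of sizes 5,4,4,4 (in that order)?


17! = 355687428096000
Denominator: 5!=120 * 4!=24 * 4!=24 * 4!=24
Coefficient = 355687428096000 / 1658880 = 214414200

214414200


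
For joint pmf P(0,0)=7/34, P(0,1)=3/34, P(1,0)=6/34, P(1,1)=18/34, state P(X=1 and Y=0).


Read from table: P(X=1, Y=0) = 6/34 = 3/17

3/17


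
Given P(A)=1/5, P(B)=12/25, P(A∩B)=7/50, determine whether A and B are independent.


P(A)*P(B) = 1/5*12/25 = 12/125
P(A∩B) = 7/50 != 12/125, so not independent

No, A and B are not independent


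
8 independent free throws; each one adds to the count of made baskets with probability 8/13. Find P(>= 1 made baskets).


P(at least one) = 1 - P(none)
P(none) = (1 - 8/13)^8 = (5/13)^8 = 390625/815730721
P(at least one) = 1 - 390625/815730721 = 815340096/815730721

815340096/815730721


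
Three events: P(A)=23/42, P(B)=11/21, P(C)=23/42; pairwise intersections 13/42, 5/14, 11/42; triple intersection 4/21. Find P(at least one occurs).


P(A∪B∪C) = P(A)+P(B)+P(C) - P(AB)-P(AC)-P(BC) + P(ABC)
= 23/42+11/21+23/42 - 13/42-5/14-11/42 + 4/21
= 37/42

37/42


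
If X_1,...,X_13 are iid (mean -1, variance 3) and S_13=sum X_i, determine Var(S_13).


By independence, Var(S_n) = n*Var(X_1) = 13*3 = 39

39


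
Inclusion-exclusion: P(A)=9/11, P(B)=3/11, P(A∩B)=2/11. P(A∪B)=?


P(A∪B) = P(A) + P(B) - P(A∩B)
= 9/11 + 3/11 - 2/11 = 10/11

10/11


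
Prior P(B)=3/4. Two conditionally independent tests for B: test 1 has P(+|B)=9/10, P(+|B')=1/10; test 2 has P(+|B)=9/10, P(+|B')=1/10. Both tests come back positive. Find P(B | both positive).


After test 1: P(+) = 9/10*3/4 + 1/10*1/4 = 7/10
P(B|+) = (27/40)/(7/10) = 27/28
After test 2 (use post1 as new prior): P(+) = 9/10*27/28 + 1/10*1/28 = 61/70
P(B|+,+) = (243/280)/(61/70) = 243/244

243/244


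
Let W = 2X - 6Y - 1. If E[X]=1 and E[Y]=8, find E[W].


E[2X - 6Y - 1] = 2*E[X] - 6*E[Y] - 1
= (2)*(1) + (-6)*(8) + (-1)
= 2 - 48 - 1 = -47

-47


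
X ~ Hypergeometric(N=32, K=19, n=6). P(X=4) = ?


P(X=4) = C(19,4)*C(13,2) / C(32,6)
= 3876*78 / 906192
= 302328/906192 = 4199/12586

4199/12586


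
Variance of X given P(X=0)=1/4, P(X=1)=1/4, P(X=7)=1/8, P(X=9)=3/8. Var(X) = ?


E[X] = 9/2, E[X^2] = 147/4
Var(X) = E[X^2] - (E[X])^2 = 147/4 - (9/2)^2 = 33/2

33/2


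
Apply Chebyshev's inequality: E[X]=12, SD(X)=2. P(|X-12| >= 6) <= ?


k = 6/2 = 3
Chebyshev: P(|X-mu| >= k*sigma) <= 1/k^2 = 1/3^2 = 1/9

1/9


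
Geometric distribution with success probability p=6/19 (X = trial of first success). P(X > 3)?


P(X > 3) = P(first 3 trials all fail) = (1-p)^3 = (13/19)^3 = 2197/6859

2197/6859


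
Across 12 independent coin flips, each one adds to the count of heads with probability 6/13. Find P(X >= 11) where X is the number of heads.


P(X>=11) = P(X=11) + P(X=12)
= 30474952704/23298085122481 + 2176782336/23298085122481
= 32651735040/23298085122481

32651735040/23298085122481


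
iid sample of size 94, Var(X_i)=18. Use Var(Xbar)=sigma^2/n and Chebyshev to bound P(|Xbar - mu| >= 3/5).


Var(Xbar) = Var(X)/n = 18/94
Chebyshev: P(|Xbar-mu| >= 3/5) <= Var(Xbar)/(3/5)^2 = (9/47)/(9/25) = 25/47

25/47


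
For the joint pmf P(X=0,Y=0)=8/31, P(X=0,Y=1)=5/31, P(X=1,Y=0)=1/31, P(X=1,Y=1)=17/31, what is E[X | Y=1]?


P(Y=1) = 22/31
E[X|Y=1] = (0*5 + 1*17)/22 = 17/22

17/22


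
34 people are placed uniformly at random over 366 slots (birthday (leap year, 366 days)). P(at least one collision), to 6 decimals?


P(all different) = prod((366-i)/366 for i=0..33) = 0.205601
P(at least one match) = 1 - 0.205601 = 0.794399

0.794399


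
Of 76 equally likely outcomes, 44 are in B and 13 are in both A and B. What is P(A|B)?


P(A|B) = P(A∩B)/P(B) = (13/76)/(44/76) = 13/44

13/44


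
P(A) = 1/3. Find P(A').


P(A') = 1 - P(A) = 1 - 1/3 = 2/3

2/3


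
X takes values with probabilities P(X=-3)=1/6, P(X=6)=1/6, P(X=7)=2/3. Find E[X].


E[X] = sum(x * P(x))
= -3*1/6 + 6*1/6 + 7*2/3
= 31/6

31/6


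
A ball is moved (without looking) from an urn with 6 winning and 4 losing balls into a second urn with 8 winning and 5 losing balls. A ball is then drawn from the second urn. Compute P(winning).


P(transfer winning) = 6/10 = 3/5; P(transfer losing) = 2/5
If winning transferred: Urn II has 9 winning of 14, so P(winning|winning moved) = 9/14
If losing transferred: Urn II has 8 winning of 14, so P(winning|losing moved) = 4/7
By total probability: P(winning) = 3/5*9/14 + 2/5*4/7 = 43/70

43/70


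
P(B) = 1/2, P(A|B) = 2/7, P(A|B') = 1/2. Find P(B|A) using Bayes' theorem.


P(A) = P(A|B)P(B) + P(A|B')P(B') = 2/7*1/2 + 1/2*1/2 = 11/28
P(B|A) = P(A|B)P(B)/P(A) = (1/7)/(11/28) = 4/11

4/11


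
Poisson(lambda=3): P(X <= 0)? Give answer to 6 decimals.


P(X<=0) = e^(-3)*3^0/0!
≈ 0.0497870684
≈ 0.049787

0.049787


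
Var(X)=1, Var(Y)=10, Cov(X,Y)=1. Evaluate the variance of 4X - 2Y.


Var(4X - 2Y) = 4^2*Var(X) + (-2)^2*Var(Y) + 2*4*(-2)*Cov(X,Y)
= 16*1 + 4*10 - 16*1
= 16 + 40 - 16 = 40

40


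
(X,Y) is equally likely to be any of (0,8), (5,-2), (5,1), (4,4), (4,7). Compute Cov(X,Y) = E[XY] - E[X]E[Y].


E[X]=18/5, E[Y]=18/5, E[XY]=39/5
Cov(X,Y) = E[XY] - E[X]E[Y] = 39/5 - 18/5*18/5 = -129/25

-129/25


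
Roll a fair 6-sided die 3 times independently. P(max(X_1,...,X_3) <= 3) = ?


P(max <= 3) = P(all X_i <= 3) = (P(X_1 <= 3))^3
= (3/6)^3 = (1/2)^3 = 1/8

1/8


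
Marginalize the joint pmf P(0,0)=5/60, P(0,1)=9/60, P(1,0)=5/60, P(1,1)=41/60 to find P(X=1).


P(X=1) = P(1,0)+P(1,1) = 5/60 + 41/60 = 46/60 = 23/30

23/30


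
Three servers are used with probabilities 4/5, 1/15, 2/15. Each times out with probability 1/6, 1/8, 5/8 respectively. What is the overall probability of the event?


P(A) = P(A|B1)P(B1) + P(A|B2)P(B2) + P(A|B3)P(B3)
= 1/6*4/5 + 1/8*1/15 + 5/8*2/15
= 2/15 + 1/120 + 1/12 = 9/40

9/40


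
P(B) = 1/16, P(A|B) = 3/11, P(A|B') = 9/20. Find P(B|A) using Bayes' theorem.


P(A) = P(A|B)P(B) + P(A|B')P(B') = 3/11*1/16 + 9/20*15/16 = 309/704
P(B|A) = P(A|B)P(B)/P(A) = (3/176)/(309/704) = 4/103

4/103


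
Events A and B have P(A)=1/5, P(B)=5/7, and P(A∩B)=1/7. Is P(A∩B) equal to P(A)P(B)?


P(A)*P(B) = 1/5*5/7 = 1/7
P(A∩B) = 1/7, which equals P(A)P(B), so independent

Yes, A and B are independent


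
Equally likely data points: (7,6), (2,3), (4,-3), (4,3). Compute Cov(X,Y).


E[X]=17/4, E[Y]=9/4, E[XY]=12
Cov(X,Y) = E[XY] - E[X]E[Y] = 12 - 17/4*9/4 = 39/16

39/16


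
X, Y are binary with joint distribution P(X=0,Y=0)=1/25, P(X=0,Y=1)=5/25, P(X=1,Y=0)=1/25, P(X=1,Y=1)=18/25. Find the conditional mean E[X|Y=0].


P(Y=0) = 2/25
E[X|Y=0] = (0*1 + 1*1)/2 = 1/2

1/2


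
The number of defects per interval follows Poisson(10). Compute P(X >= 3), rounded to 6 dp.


P(X>=3) = 1 - P(X<=2) = 1 - (e^(-10)*10^0/0! + e^(-10)*10^1/1! + e^(-10)*10^2/2!)
≈ 1 - (0.0000453999 + 0.0004539993 + 0.0022699965)
= 1 - 0.0027693957 = 0.9972306043
≈ 0.997231

0.997231


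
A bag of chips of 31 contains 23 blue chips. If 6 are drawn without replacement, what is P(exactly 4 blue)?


P(X=4) = C(23,4)*C(8,2) / C(31,6)
= 8855*28 / 736281
= 247940/736281 = 35420/105183

35420/105183


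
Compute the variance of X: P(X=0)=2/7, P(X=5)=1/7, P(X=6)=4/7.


E[X] = 29/7, E[X^2] = 169/7
Var(X) = E[X^2] - (E[X])^2 = 169/7 - (29/7)^2 = 342/49

342/49


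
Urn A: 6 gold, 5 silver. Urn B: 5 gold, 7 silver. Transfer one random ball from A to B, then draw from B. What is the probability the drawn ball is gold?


P(transfer gold) = 6/11; P(transfer silver) = 5/11
If gold transferred: Urn II has 6 gold of 13, so P(gold|gold moved) = 6/13
If silver transferred: Urn II has 5 gold of 13, so P(gold|silver moved) = 5/13
By total probability: P(gold) = 6/11*6/13 + 5/11*5/13 = 61/143

61/143


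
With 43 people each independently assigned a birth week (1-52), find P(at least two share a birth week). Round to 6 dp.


P(all different) = prod((52-i)/52 for i=0..42) = 0.000000
P(at least one match) = 1 - 0.000000 = 1.000000

1.000000


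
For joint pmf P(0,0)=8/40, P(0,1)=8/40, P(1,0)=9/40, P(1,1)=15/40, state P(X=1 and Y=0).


Read from table: P(X=1, Y=0) = 9/40

9/40


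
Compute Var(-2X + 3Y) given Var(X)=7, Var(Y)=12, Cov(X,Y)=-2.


Var(-2X + 3Y) = (-2)^2*Var(X) + 3^2*Var(Y) + 2*(-2)*3*Cov(X,Y)
= 4*7 + 9*12 - 12*(-2)
= 28 + 108 + 24 = 160

160


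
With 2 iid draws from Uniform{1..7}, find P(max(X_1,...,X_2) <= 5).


P(max <= 5) = P(all X_i <= 5) = (P(X_1 <= 5))^2
= (5/7)^2 = 25/49

25/49


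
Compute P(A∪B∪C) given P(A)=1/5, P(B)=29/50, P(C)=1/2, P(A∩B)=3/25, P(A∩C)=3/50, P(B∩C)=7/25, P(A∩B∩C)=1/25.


P(A∪B∪C) = P(A)+P(B)+P(C) - P(AB)-P(AC)-P(BC) + P(ABC)
= 1/5+29/50+1/2 - 3/25-3/50-7/25 + 1/25
= 43/50

43/50


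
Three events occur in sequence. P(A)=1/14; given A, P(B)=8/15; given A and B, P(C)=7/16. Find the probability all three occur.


P(A∩B∩C) = P(A) * P(B|A) * P(C|A∩B)
= 1/14 * 8/15 * 7/16
= 4/105 * 7/16 = 1/60

1/60


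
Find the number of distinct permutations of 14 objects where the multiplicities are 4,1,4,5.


14! = 87178291200
Denominator: 4!=24 * 1!=1 * 4!=24 * 5!=120
Coefficient = 87178291200 / 69120 = 1261260

1261260


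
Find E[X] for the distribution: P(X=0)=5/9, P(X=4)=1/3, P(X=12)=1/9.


E[X] = sum(x * P(x))
= 0*5/9 + 4*1/3 + 12*1/9
= 8/3

8/3


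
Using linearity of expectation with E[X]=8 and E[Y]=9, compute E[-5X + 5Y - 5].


E[-5X + 5Y - 5] = -5*E[X] + 5*E[Y] - 5
= (-5)*(8) + (5)*(9) + (-5)
= -40 + 45 - 5 = 0

0


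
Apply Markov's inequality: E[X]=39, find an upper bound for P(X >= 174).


Markov: P(X >= a) <= E[X]/a
P(X >= 174) <= 39/174 = 13/58

13/58


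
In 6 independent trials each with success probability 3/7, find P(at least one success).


P(at least one) = 1 - P(none)
P(none) = (1 - 3/7)^6 = (4/7)^6 = 4096/117649
P(at least one) = 1 - 4096/117649 = 113553/117649

113553/117649


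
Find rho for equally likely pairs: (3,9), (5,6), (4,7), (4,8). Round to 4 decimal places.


Cov(X,Y) = -0.7500, Var(X) = 0.5000, Var(Y) = 1.2500
rho = Cov/(sqrt(VarX)*sqrt(VarY)) = -0.9487

-0.9487


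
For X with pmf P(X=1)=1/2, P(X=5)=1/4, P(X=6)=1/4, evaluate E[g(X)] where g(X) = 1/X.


E[1/X] = sum(g(x)*P(x))
= 1*1/2 + 1/5*1/4 + 1/6*1/4
= 71/120

71/120


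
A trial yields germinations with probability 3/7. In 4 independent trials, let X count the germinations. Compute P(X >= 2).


P(X>=2) = P(X=2) + P(X=3) + P(X=4)
= 864/2401 + 432/2401 + 81/2401
= 1377/2401

1377/2401


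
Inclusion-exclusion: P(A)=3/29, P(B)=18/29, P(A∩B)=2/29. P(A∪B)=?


P(A∪B) = P(A) + P(B) - P(A∩B)
= 3/29 + 18/29 - 2/29 = 19/29

19/29


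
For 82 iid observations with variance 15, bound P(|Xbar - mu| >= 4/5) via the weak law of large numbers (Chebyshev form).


Var(Xbar) = Var(X)/n = 15/82
Chebyshev: P(|Xbar-mu| >= 4/5) <= Var(Xbar)/(4/5)^2 = (15/82)/(16/25) = 375/1312

375/1312


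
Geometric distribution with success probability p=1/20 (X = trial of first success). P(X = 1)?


P(X=1) = (1-p)^0 * p = (19/20)^0 * 1/20
= 1 * 1/20 = 1/20

1/20


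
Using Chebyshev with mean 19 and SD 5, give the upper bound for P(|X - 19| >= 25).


k = 25/5 = 5
Chebyshev: P(|X-mu| >= k*sigma) <= 1/k^2 = 1/5^2 = 1/25

1/25


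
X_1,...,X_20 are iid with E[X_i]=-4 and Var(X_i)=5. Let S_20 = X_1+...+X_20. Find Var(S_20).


By independence, Var(S_n) = n*Var(X_1) = 20*5 = 100

100


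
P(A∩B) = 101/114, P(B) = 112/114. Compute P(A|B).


P(A|B) = P(A∩B)/P(B) = (101/114)/(112/114) = 101/112

101/112


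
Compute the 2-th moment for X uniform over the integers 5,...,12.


E[X^2] = (1/8) * sum(x^2 for x=5..12)
= 620/8 = 155/2

155/2


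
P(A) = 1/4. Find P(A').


P(A') = 1 - P(A) = 1 - 1/4 = 3/4

3/4


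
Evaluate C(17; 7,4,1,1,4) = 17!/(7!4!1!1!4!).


17! = 355687428096000
Denominator: 7!=5040 * 4!=24 * 1!=1 * 1!=1 * 4!=24
Coefficient = 355687428096000 / 2903040 = 122522400

122522400


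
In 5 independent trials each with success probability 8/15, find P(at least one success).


P(at least one) = 1 - P(none)
P(none) = (1 - 8/15)^5 = (7/15)^5 = 16807/759375
P(at least one) = 1 - 16807/759375 = 742568/759375

742568/759375


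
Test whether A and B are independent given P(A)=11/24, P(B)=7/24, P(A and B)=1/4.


P(A)*P(B) = 11/24*7/24 = 77/576
P(A∩B) = 1/4 != 77/576, so not independent

No, A and B are not independent


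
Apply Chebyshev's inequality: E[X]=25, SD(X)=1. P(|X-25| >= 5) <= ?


k = 5/1 = 5
Chebyshev: P(|X-mu| >= k*sigma) <= 1/k^2 = 1/5^2 = 1/25

1/25


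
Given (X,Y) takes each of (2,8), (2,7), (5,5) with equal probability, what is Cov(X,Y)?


E[X]=3, E[Y]=20/3, E[XY]=55/3
Cov(X,Y) = E[XY] - E[X]E[Y] = 55/3 - 3*20/3 = -5/3

-5/3


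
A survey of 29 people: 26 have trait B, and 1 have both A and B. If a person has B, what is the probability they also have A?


P(A|B) = P(A∩B)/P(B) = (1/29)/(26/29) = 1/26

1/26


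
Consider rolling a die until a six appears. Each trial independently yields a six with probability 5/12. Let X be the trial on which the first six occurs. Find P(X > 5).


P(X > 5) = P(first 5 trials all fail) = (1-p)^5 = (7/12)^5 = 16807/248832

16807/248832


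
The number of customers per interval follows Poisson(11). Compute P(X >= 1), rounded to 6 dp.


P(X>=1) = 1 - P(X<=0) = 1 - (e^(-11)*11^0/0!)
≈ 1 - 0.0000167017 = 0.9999832983
≈ 0.999983

0.999983


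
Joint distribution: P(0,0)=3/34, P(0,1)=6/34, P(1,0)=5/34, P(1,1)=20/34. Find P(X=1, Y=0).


Read from table: P(X=1, Y=0) = 5/34

5/34


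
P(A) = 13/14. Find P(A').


P(A') = 1 - P(A) = 1 - 13/14 = 1/14

1/14


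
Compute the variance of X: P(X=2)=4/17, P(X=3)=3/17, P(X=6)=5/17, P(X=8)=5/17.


E[X] = 87/17, E[X^2] = 543/17
Var(X) = E[X^2] - (E[X])^2 = 543/17 - (87/17)^2 = 1662/289

1662/289


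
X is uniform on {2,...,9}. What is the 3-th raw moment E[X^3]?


E[X^3] = (1/8) * sum(x^3 for x=2..9)
= 2024/8 = 253

253


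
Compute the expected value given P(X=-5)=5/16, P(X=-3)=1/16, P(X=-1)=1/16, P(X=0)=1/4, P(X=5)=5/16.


E[X] = sum(x * P(x))
= -5*5/16 - 3*1/16 - 1*1/16 + 0*1/4 + 5*5/16
= -1/4

-1/4


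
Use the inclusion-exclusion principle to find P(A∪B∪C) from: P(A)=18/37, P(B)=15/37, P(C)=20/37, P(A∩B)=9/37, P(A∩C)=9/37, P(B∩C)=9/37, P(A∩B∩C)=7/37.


P(A∪B∪C) = P(A)+P(B)+P(C) - P(AB)-P(AC)-P(BC) + P(ABC)
= 18/37+15/37+20/37 - 9/37-9/37-9/37 + 7/37
= 33/37

33/37


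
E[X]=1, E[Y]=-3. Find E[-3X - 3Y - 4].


E[-3X - 3Y - 4] = -3*E[X] - 3*E[Y] - 4
= (-3)*(1) + (-3)*(-3) + (-4)
= -3 + 9 - 4 = 2

2


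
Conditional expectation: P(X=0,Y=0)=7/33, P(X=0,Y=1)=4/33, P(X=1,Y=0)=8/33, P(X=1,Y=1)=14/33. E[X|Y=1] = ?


P(Y=1) = 18/33
E[X|Y=1] = (0*4 + 1*14)/18 = 14/18 = 7/9

7/9


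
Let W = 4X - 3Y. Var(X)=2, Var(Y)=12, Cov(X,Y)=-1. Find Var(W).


Var(4X - 3Y) = 4^2*Var(X) + (-3)^2*Var(Y) + 2*4*(-3)*Cov(X,Y)
= 16*2 + 9*12 - 24*(-1)
= 32 + 108 + 24 = 164

164


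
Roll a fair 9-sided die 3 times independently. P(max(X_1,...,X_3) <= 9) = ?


P(max <= 9) = P(all X_i <= 9) = (P(X_1 <= 9))^3
= (9/9)^3 = 1^3 = 1

1


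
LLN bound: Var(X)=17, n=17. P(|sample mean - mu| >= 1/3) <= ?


Var(Xbar) = Var(X)/n = 17/17
Chebyshev: P(|Xbar-mu| >= 1/3) <= Var(Xbar)/(1/3)^2 = 1/(1/9) = 9
Bound exceeds 1, so trivial bound: 1

1


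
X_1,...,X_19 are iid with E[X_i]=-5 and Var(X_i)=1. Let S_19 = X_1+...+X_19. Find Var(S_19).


By independence, Var(S_n) = n*Var(X_1) = 19*1 = 19

19


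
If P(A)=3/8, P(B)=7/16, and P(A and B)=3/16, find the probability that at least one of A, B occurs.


P(A∪B) = P(A) + P(B) - P(A∩B)
= 3/8 + 7/16 - 3/16 = 5/8

5/8


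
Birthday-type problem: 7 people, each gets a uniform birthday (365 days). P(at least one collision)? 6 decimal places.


P(all different) = prod((365-i)/365 for i=0..6) = 0.943764
P(at least one match) = 1 - 0.943764 = 0.056236

0.056236


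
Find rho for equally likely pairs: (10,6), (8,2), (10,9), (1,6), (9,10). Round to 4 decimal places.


Cov(X,Y) = 2.2400, Var(X) = 11.4400, Var(Y) = 7.8400
rho = Cov/(sqrt(VarX)*sqrt(VarY)) = 0.2365

0.2365


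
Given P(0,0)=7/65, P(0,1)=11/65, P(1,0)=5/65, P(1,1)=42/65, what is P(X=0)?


P(X=0) = P(0,0)+P(0,1) = 7/65 + 11/65 = 18/65

18/65


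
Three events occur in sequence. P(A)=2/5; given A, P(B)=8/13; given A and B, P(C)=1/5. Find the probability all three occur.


P(A∩B∩C) = P(A) * P(B|A) * P(C|A∩B)
= 2/5 * 8/13 * 1/5
= 16/65 * 1/5 = 16/325

16/325


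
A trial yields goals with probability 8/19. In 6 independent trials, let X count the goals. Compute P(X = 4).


P(X=4) = C(6,4) * p^4 * (1-p)^2
= 15 * 4096/130321 * 121/361
= 7434240/47045881

7434240/47045881


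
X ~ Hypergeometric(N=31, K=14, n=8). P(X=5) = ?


P(X=5) = C(14,5)*C(17,3) / C(31,8)
= 2002*680 / 7888725
= 1361360/7888725 = 20944/121365

20944/121365


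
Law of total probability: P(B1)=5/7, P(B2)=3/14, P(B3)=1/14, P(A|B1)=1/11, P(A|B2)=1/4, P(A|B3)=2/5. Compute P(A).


P(A) = P(A|B1)P(B1) + P(A|B2)P(B2) + P(A|B3)P(B3)
= 1/11*5/7 + 1/4*3/14 + 2/5*1/14
= 5/77 + 3/56 + 1/35 = 453/3080

453/3080


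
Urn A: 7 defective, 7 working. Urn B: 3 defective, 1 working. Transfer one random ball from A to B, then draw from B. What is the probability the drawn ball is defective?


P(transfer defective) = 7/14 = 1/2; P(transfer working) = 1/2
If defective transferred: Urn II has 4 defective of 5, so P(defective|defective moved) = 4/5
If working transferred: Urn II has 3 defective of 5, so P(defective|working moved) = 3/5
By total probability: P(defective) = 1/2*4/5 + 1/2*3/5 = 7/10

7/10


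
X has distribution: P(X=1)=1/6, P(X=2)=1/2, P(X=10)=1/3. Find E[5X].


E[5X] = sum(g(x)*P(x))
= 5*1/6 + 10*1/2 + 50*1/3
= 45/2

45/2


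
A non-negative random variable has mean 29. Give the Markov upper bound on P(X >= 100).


Markov: P(X >= a) <= E[X]/a
P(X >= 100) <= 29/100

29/100


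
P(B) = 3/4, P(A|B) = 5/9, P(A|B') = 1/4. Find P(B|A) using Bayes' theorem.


P(A) = P(A|B)P(B) + P(A|B')P(B') = 5/9*3/4 + 1/4*1/4 = 23/48
P(B|A) = P(A|B)P(B)/P(A) = (5/12)/(23/48) = 20/23

20/23


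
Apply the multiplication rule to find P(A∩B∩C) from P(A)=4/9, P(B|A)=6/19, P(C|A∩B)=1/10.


P(A∩B∩C) = P(A) * P(B|A) * P(C|A∩B)
= 4/9 * 6/19 * 1/10
= 8/57 * 1/10 = 4/285

4/285


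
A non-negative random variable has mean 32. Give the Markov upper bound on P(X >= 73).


Markov: P(X >= a) <= E[X]/a
P(X >= 73) <= 32/73

32/73


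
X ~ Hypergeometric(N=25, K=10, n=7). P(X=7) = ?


P(X=7) = C(10,7)*C(15,0) / C(25,7)
= 120*1 / 480700
= 120/480700 = 6/24035

6/24035


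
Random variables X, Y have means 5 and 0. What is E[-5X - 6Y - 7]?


E[-5X - 6Y - 7] = -5*E[X] - 6*E[Y] - 7
= (-5)*(5) + (-6)*(0) + (-7)
= -25 + 0 - 7 = -32

-32


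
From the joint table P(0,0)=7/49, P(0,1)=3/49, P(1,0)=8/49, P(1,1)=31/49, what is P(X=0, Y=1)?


Read from table: P(X=0, Y=1) = 3/49

3/49


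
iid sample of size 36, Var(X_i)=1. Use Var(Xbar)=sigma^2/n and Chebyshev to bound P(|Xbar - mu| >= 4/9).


Var(Xbar) = Var(X)/n = 1/36
Chebyshev: P(|Xbar-mu| >= 4/9) <= Var(Xbar)/(4/9)^2 = (1/36)/(16/81) = 9/64

9/64


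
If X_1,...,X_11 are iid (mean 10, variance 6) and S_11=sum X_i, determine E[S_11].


E[S_n] = n*E[X_1] = 11*10 = 110

110


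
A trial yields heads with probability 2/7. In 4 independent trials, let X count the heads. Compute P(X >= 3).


P(X>=3) = P(X=3) + P(X=4)
= 160/2401 + 16/2401
= 176/2401

176/2401


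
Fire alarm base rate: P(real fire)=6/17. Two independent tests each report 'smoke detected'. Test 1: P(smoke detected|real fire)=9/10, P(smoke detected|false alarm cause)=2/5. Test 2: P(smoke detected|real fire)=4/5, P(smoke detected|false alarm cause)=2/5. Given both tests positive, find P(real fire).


After test 1: P(+) = 9/10*6/17 + 2/5*11/17 = 49/85
P(B|+) = (27/85)/(49/85) = 27/49
After test 2 (use post1 as new prior): P(+) = 4/5*27/49 + 2/5*22/49 = 152/245
P(B|+,+) = (108/245)/(152/245) = 27/38

27/38


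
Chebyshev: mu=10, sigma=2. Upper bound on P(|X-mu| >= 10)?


k = 10/2 = 5
Chebyshev: P(|X-mu| >= k*sigma) <= 1/k^2 = 1/5^2 = 1/25

1/25


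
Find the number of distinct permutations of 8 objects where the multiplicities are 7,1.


8! = 40320
Denominator: 7!=5040 * 1!=1
Coefficient = 40320 / 5040 = 8

8


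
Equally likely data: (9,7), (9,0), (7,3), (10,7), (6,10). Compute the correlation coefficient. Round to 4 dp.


Cov(X,Y) = -1.4800, Var(X) = 2.1600, Var(Y) = 12.2400
rho = Cov/(sqrt(VarX)*sqrt(VarY)) = -0.2878

-0.2878


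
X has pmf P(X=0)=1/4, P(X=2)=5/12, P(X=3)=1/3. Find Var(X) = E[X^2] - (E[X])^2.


E[X] = 11/6, E[X^2] = 14/3
Var(X) = E[X^2] - (E[X])^2 = 14/3 - (11/6)^2 = 47/36

47/36


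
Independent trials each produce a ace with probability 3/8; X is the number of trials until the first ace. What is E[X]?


For geometric (trials until first success), E[X] = 1/p = 1/(3/8) = 8/3

8/3


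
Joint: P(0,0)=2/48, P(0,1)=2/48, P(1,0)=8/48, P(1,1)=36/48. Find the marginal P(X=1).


P(X=1) = P(1,0)+P(1,1) = 8/48 + 36/48 = 44/48 = 11/12

11/12


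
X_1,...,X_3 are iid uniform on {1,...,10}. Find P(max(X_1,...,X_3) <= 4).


P(max <= 4) = P(all X_i <= 4) = (P(X_1 <= 4))^3
= (4/10)^3 = (2/5)^3 = 8/125

8/125


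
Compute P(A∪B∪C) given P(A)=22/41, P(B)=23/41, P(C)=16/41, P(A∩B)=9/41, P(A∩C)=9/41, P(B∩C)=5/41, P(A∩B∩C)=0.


P(A∪B∪C) = P(A)+P(B)+P(C) - P(AB)-P(AC)-P(BC) + P(ABC)
= 22/41+23/41+16/41 - 9/41-9/41-5/41 + 0
= 38/41

38/41


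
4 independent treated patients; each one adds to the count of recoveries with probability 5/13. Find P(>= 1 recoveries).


P(at least one) = 1 - P(none)
P(none) = (1 - 5/13)^4 = (8/13)^4 = 4096/28561
P(at least one) = 1 - 4096/28561 = 24465/28561

24465/28561


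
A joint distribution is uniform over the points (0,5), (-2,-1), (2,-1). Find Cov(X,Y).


E[X]=0, E[Y]=1, E[XY]=0
Cov(X,Y) = E[XY] - E[X]E[Y] = 0 - 0*1 = 0

0


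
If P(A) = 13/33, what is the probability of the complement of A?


P(A') = 1 - P(A) = 1 - 13/33 = 20/33

20/33


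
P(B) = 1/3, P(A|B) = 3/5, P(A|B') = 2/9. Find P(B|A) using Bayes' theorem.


P(A) = P(A|B)P(B) + P(A|B')P(B') = 3/5*1/3 + 2/9*2/3 = 47/135
P(B|A) = P(A|B)P(B)/P(A) = (1/5)/(47/135) = 27/47

27/47


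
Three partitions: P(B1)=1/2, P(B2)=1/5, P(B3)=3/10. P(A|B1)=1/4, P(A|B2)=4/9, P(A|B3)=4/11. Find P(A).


P(A) = P(A|B1)P(B1) + P(A|B2)P(B2) + P(A|B3)P(B3)
= 1/4*1/2 + 4/9*1/5 + 4/11*3/10
= 1/8 + 4/45 + 6/55 = 1279/3960

1279/3960


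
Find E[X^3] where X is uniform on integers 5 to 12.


E[X^3] = (1/8) * sum(x^3 for x=5..12)
= 5984/8 = 748

748


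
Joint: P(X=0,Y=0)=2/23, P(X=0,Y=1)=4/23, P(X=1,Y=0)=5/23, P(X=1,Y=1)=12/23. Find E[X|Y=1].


P(Y=1) = 16/23
E[X|Y=1] = (0*4 + 1*12)/16 = 12/16 = 3/4

3/4


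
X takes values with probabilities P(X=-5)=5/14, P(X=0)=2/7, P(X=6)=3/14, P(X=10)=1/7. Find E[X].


E[X] = sum(x * P(x))
= -5*5/14 + 0*2/7 + 6*3/14 + 10*1/7
= 13/14

13/14


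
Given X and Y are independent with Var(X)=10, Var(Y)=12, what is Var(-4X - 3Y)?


Independence => Cov(X,Y)=0
Var(-4X - 3Y) = (-4)^2*Var(X) + (-3)^2*Var(Y)
= 16*10 + 9*12 = 268

268


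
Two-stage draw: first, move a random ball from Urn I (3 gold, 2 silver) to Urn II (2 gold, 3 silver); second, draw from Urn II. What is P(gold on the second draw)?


P(transfer gold) = 3/5; P(transfer silver) = 2/5
If gold transferred: Urn II has 3 gold of 6, so P(gold|gold moved) = 1/2
If silver transferred: Urn II has 2 gold of 6, so P(gold|silver moved) = 1/3
By total probability: P(gold) = 3/5*1/2 + 2/5*1/3 = 13/30

13/30


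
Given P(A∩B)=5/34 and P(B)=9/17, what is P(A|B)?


P(A|B) = P(A∩B)/P(B) = (10/68)/(36/68) = 10/36 = 5/18

5/18


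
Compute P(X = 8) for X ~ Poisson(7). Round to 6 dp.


P(X=8) = e^(-7) * 7^8 / 8!
≈ 0.0009118819656 * 5764801 / 40320
≈ 0.130377

0.130377


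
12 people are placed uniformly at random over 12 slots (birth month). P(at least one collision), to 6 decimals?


P(all different) = prod((12-i)/12 for i=0..11) = 0.000054
P(at least one match) = 1 - 0.000054 = 0.999946

0.999946


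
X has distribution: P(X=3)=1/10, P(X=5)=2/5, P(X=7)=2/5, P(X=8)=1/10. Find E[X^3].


E[X^3] = sum(g(x)*P(x))
= 27*1/10 + 125*2/5 + 343*2/5 + 512*1/10
= 2411/10

2411/10


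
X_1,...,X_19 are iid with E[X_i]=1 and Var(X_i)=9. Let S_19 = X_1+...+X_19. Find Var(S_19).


By independence, Var(S_n) = n*Var(X_1) = 19*9 = 171

171


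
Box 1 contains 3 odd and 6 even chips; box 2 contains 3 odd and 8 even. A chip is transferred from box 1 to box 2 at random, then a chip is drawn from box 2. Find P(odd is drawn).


P(transfer odd) = 3/9 = 1/3; P(transfer even) = 2/3
If odd transferred: Urn II has 4 odd of 12, so P(odd|odd moved) = 1/3
If even transferred: Urn II has 3 odd of 12, so P(odd|even moved) = 1/4
By total probability: P(odd) = 1/3*1/3 + 2/3*1/4 = 5/18

5/18


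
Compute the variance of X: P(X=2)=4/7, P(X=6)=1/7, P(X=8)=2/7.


E[X] = 30/7, E[X^2] = 180/7
Var(X) = E[X^2] - (E[X])^2 = 180/7 - (30/7)^2 = 360/49

360/49


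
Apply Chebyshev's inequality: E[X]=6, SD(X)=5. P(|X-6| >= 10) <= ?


k = 10/5 = 2
Chebyshev: P(|X-mu| >= k*sigma) <= 1/k^2 = 1/2^2 = 1/4

1/4


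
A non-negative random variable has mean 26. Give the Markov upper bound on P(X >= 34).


Markov: P(X >= a) <= E[X]/a
P(X >= 34) <= 26/34 = 13/17

13/17


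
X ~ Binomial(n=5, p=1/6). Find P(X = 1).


P(X=1) = C(5,1) * p^1 * (1-p)^4
= 5 * 1/6 * 625/1296
= 3125/7776

3125/7776


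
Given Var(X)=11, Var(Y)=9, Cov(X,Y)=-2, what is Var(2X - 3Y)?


Var(2X - 3Y) = 2^2*Var(X) + (-3)^2*Var(Y) + 2*2*(-3)*Cov(X,Y)
= 4*11 + 9*9 - 12*(-2)
= 44 + 81 + 24 = 149

149


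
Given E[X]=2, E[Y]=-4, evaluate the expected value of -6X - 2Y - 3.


E[-6X - 2Y - 3] = -6*E[X] - 2*E[Y] - 3
= (-6)*(2) + (-2)*(-4) + (-3)
= -12 + 8 - 3 = -7

-7


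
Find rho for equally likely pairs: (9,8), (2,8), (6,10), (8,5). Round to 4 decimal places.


Cov(X,Y) = -1.4375, Var(X) = 7.1875, Var(Y) = 3.1875
rho = Cov/(sqrt(VarX)*sqrt(VarY)) = -0.3003

-0.3003


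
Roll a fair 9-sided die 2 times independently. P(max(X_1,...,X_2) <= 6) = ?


P(max <= 6) = P(all X_i <= 6) = (P(X_1 <= 6))^2
= (6/9)^2 = (2/3)^2 = 4/9

4/9


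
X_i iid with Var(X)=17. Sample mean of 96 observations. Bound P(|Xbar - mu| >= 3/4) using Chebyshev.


Var(Xbar) = Var(X)/n = 17/96
Chebyshev: P(|Xbar-mu| >= 3/4) <= Var(Xbar)/(3/4)^2 = (17/96)/(9/16) = 17/54

17/54


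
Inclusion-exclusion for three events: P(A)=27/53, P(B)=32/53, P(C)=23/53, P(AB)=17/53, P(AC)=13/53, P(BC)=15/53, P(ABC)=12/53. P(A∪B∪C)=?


P(A∪B∪C) = P(A)+P(B)+P(C) - P(AB)-P(AC)-P(BC) + P(ABC)
= 27/53+32/53+23/53 - 17/53-13/53-15/53 + 12/53
= 49/53

49/53


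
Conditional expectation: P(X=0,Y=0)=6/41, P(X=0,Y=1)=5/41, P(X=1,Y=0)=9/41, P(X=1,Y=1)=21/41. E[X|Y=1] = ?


P(Y=1) = 26/41
E[X|Y=1] = (0*5 + 1*21)/26 = 21/26

21/26


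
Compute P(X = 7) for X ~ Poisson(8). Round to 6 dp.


P(X=7) = e^(-8) * 8^7 / 7!
≈ 0.0003354626279 * 2097152 / 5040
≈ 0.139587

0.139587


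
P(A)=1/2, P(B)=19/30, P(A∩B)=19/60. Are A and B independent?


P(A)*P(B) = 1/2*19/30 = 19/60
P(A∩B) = 19/60, which equals P(A)P(B), so independent

Yes, A and B are independent


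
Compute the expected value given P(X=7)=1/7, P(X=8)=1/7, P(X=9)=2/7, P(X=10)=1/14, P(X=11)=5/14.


E[X] = sum(x * P(x))
= 7*1/7 + 8*1/7 + 9*2/7 + 10*1/14 + 11*5/14
= 131/14

131/14


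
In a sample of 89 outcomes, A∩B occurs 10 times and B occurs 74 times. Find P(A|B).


P(A|B) = P(A∩B)/P(B) = (10/89)/(74/89) = 10/74 = 5/37

5/37


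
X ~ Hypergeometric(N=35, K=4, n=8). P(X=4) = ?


P(X=4) = C(4,4)*C(31,4) / C(35,8)
= 1*31465 / 23535820
= 31465/23535820 = 1/748

1/748


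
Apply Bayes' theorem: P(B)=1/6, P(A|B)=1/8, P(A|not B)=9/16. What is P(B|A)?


P(A) = P(A|B)P(B) + P(A|B')P(B') = 1/8*1/6 + 9/16*5/6 = 47/96
P(B|A) = P(A|B)P(B)/P(A) = (1/48)/(47/96) = 2/47

2/47


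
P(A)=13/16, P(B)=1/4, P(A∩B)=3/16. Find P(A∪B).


P(A∪B) = P(A) + P(B) - P(A∩B)
= 13/16 + 1/4 - 3/16 = 7/8

7/8


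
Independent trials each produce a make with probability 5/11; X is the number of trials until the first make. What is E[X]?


For geometric (trials until first success), E[X] = 1/p = 1/(5/11) = 11/5

11/5


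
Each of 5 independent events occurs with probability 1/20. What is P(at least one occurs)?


P(at least one) = 1 - P(none)
P(none) = (1 - 1/20)^5 = (19/20)^5 = 2476099/3200000
P(at least one) = 1 - 2476099/3200000 = 723901/3200000

723901/3200000


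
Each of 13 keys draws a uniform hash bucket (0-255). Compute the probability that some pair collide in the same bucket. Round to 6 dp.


P(all different) = prod((256-i)/256 for i=0..12) = 0.733615
P(at least one match) = 1 - 0.733615 = 0.266385

0.266385


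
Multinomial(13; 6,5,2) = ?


13! = 6227020800
Denominator: 6!=720 * 5!=120 * 2!=2
Coefficient = 6227020800 / 172800 = 36036

36036


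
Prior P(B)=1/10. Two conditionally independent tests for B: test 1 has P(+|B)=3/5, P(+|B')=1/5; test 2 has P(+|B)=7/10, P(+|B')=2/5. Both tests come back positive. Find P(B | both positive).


After test 1: P(+) = 3/5*1/10 + 1/5*9/10 = 6/25
P(B|+) = (3/50)/(6/25) = 1/4
After test 2 (use post1 as new prior): P(+) = 7/10*1/4 + 2/5*3/4 = 19/40
P(B|+,+) = (7/40)/(19/40) = 7/19

7/19


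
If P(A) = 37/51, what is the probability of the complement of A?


P(A') = 1 - P(A) = 1 - 37/51 = 14/51

14/51


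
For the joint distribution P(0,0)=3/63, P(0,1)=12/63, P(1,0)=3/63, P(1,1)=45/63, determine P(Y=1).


P(Y=1) = P(0,1)+P(1,1) = 12/63 + 45/63 = 57/63 = 19/21

19/21


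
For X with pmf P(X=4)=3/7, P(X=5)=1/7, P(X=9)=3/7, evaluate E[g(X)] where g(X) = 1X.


E[1X] = sum(g(x)*P(x))
= 4*3/7 + 5*1/7 + 9*3/7
= 44/7

44/7


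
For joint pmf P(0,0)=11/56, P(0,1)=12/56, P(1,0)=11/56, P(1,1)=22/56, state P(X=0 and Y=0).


Read from table: P(X=0, Y=0) = 11/56

11/56


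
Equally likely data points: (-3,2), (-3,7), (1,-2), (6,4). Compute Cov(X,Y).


E[X]=1/4, E[Y]=11/4, E[XY]=-5/4
Cov(X,Y) = E[XY] - E[X]E[Y] = -5/4 - 1/4*11/4 = -31/16

-31/16


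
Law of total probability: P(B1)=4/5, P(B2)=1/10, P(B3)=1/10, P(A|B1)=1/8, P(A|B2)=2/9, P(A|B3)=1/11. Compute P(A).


P(A) = P(A|B1)P(B1) + P(A|B2)P(B2) + P(A|B3)P(B3)
= 1/8*4/5 + 2/9*1/10 + 1/11*1/10
= 1/10 + 1/45 + 1/110 = 13/99

13/99


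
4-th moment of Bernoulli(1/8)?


For Bernoulli: X in {0,1}
E[X^4] = 0^4*(1-1/8) + 1^4*1/8 = 1/8

1/8
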